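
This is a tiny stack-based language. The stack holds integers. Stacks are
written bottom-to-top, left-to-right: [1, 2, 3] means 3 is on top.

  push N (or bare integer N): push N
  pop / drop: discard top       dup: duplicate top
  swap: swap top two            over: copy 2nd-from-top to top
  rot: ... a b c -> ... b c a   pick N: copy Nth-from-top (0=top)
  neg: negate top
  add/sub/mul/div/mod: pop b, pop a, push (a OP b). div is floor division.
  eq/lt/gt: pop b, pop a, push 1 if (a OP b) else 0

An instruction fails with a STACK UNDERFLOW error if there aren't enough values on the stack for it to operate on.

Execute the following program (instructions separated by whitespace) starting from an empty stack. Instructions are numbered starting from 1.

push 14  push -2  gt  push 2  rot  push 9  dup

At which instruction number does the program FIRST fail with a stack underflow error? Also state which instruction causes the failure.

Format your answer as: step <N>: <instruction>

Step 1 ('push 14'): stack = [14], depth = 1
Step 2 ('push -2'): stack = [14, -2], depth = 2
Step 3 ('gt'): stack = [1], depth = 1
Step 4 ('push 2'): stack = [1, 2], depth = 2
Step 5 ('rot'): needs 3 value(s) but depth is 2 — STACK UNDERFLOW

Answer: step 5: rot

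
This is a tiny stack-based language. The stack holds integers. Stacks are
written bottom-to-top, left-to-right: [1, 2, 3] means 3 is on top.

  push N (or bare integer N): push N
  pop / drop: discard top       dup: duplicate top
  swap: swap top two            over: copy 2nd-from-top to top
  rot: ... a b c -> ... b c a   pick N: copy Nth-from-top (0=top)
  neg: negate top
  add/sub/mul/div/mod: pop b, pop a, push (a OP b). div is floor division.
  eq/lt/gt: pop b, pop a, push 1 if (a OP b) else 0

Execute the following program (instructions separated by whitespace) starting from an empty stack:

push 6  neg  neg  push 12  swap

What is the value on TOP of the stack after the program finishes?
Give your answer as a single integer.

Answer: 6

Derivation:
After 'push 6': [6]
After 'neg': [-6]
After 'neg': [6]
After 'push 12': [6, 12]
After 'swap': [12, 6]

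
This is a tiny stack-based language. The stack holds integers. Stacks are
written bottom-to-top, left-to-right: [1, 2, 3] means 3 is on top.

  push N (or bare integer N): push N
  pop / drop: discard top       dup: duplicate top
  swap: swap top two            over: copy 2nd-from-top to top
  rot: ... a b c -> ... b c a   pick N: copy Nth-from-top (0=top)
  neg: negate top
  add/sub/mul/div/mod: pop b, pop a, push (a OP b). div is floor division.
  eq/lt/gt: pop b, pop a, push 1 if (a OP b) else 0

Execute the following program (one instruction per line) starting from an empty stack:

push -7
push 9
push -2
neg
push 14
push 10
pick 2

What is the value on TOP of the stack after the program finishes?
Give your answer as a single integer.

After 'push -7': [-7]
After 'push 9': [-7, 9]
After 'push -2': [-7, 9, -2]
After 'neg': [-7, 9, 2]
After 'push 14': [-7, 9, 2, 14]
After 'push 10': [-7, 9, 2, 14, 10]
After 'pick 2': [-7, 9, 2, 14, 10, 2]

Answer: 2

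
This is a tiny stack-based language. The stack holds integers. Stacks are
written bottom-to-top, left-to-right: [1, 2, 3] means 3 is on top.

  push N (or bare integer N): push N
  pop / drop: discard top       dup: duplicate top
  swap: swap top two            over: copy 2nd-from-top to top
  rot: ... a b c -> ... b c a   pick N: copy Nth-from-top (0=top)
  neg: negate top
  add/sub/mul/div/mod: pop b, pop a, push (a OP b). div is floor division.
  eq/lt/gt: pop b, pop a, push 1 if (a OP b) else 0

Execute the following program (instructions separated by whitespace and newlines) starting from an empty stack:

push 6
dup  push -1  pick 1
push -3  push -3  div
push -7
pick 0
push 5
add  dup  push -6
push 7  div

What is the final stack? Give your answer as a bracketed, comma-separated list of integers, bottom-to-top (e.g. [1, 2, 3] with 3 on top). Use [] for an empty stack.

Answer: [6, 6, -1, 6, 1, -7, -2, -2, -1]

Derivation:
After 'push 6': [6]
After 'dup': [6, 6]
After 'push -1': [6, 6, -1]
After 'pick 1': [6, 6, -1, 6]
After 'push -3': [6, 6, -1, 6, -3]
After 'push -3': [6, 6, -1, 6, -3, -3]
After 'div': [6, 6, -1, 6, 1]
After 'push -7': [6, 6, -1, 6, 1, -7]
After 'pick 0': [6, 6, -1, 6, 1, -7, -7]
After 'push 5': [6, 6, -1, 6, 1, -7, -7, 5]
After 'add': [6, 6, -1, 6, 1, -7, -2]
After 'dup': [6, 6, -1, 6, 1, -7, -2, -2]
After 'push -6': [6, 6, -1, 6, 1, -7, -2, -2, -6]
After 'push 7': [6, 6, -1, 6, 1, -7, -2, -2, -6, 7]
After 'div': [6, 6, -1, 6, 1, -7, -2, -2, -1]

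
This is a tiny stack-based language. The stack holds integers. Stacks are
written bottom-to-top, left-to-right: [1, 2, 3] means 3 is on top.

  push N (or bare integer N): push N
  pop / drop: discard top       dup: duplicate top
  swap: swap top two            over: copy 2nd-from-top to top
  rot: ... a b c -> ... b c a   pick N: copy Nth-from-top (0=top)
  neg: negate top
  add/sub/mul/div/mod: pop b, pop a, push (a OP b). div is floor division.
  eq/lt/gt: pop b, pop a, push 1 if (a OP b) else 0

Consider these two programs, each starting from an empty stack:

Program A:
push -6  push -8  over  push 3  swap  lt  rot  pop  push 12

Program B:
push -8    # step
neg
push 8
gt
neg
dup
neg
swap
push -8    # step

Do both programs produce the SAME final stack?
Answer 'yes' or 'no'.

Program A trace:
  After 'push -6': [-6]
  After 'push -8': [-6, -8]
  After 'over': [-6, -8, -6]
  After 'push 3': [-6, -8, -6, 3]
  After 'swap': [-6, -8, 3, -6]
  After 'lt': [-6, -8, 0]
  After 'rot': [-8, 0, -6]
  After 'pop': [-8, 0]
  After 'push 12': [-8, 0, 12]
Program A final stack: [-8, 0, 12]

Program B trace:
  After 'push -8': [-8]
  After 'neg': [8]
  After 'push 8': [8, 8]
  After 'gt': [0]
  After 'neg': [0]
  After 'dup': [0, 0]
  After 'neg': [0, 0]
  After 'swap': [0, 0]
  After 'push -8': [0, 0, -8]
Program B final stack: [0, 0, -8]
Same: no

Answer: no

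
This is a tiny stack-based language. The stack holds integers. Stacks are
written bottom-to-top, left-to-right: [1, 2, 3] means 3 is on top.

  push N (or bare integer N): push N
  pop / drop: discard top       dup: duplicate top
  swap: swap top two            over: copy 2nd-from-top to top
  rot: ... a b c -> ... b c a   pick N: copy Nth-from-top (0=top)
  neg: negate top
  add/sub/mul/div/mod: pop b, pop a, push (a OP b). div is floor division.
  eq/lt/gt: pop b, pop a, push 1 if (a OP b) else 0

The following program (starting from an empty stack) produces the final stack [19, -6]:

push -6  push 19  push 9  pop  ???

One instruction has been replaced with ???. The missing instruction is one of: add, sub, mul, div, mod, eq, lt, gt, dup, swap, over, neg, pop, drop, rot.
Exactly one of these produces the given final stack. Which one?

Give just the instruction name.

Stack before ???: [-6, 19]
Stack after ???:  [19, -6]
The instruction that transforms [-6, 19] -> [19, -6] is: swap

Answer: swap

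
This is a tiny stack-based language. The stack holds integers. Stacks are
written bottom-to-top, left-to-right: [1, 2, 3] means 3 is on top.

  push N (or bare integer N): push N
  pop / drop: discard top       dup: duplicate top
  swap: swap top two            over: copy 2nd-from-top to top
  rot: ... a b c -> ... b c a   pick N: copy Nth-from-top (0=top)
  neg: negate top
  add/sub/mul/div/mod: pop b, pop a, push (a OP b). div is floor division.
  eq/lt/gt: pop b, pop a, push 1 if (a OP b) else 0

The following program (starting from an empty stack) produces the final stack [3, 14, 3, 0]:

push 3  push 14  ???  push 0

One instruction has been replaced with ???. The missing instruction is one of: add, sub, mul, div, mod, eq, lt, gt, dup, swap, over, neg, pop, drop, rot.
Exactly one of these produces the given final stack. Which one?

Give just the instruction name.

Answer: over

Derivation:
Stack before ???: [3, 14]
Stack after ???:  [3, 14, 3]
The instruction that transforms [3, 14] -> [3, 14, 3] is: over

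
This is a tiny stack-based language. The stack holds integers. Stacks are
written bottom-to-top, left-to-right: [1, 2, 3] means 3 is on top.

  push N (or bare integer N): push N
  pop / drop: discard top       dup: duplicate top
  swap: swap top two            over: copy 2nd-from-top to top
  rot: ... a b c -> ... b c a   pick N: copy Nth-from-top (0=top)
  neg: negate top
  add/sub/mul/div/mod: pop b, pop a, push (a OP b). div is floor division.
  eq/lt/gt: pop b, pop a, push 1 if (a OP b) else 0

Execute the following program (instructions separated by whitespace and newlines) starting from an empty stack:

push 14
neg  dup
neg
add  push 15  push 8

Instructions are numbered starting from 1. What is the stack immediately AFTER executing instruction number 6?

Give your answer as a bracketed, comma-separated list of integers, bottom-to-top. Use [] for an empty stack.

Step 1 ('push 14'): [14]
Step 2 ('neg'): [-14]
Step 3 ('dup'): [-14, -14]
Step 4 ('neg'): [-14, 14]
Step 5 ('add'): [0]
Step 6 ('push 15'): [0, 15]

Answer: [0, 15]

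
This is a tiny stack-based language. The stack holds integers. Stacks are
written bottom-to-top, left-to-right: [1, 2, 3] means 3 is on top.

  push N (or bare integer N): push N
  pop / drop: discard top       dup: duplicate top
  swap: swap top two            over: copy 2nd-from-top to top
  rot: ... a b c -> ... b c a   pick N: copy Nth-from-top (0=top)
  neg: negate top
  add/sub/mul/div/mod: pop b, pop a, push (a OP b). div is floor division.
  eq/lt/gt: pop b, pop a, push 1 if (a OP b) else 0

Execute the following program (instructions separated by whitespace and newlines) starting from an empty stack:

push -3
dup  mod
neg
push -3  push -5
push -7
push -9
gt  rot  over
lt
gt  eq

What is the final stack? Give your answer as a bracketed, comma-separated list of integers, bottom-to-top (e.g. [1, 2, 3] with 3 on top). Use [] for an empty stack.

Answer: [0, 0]

Derivation:
After 'push -3': [-3]
After 'dup': [-3, -3]
After 'mod': [0]
After 'neg': [0]
After 'push -3': [0, -3]
After 'push -5': [0, -3, -5]
After 'push -7': [0, -3, -5, -7]
After 'push -9': [0, -3, -5, -7, -9]
After 'gt': [0, -3, -5, 1]
After 'rot': [0, -5, 1, -3]
After 'over': [0, -5, 1, -3, 1]
After 'lt': [0, -5, 1, 1]
After 'gt': [0, -5, 0]
After 'eq': [0, 0]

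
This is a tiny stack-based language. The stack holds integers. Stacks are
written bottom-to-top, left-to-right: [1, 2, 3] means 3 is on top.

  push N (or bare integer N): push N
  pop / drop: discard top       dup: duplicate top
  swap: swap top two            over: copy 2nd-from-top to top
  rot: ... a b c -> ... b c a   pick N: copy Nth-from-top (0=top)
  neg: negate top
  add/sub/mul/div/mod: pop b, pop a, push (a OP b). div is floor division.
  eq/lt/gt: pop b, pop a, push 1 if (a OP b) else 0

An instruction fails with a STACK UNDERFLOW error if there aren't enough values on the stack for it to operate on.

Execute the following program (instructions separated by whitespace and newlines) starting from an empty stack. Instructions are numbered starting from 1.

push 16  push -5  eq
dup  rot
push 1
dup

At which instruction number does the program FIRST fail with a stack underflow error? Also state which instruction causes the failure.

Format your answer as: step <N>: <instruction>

Answer: step 5: rot

Derivation:
Step 1 ('push 16'): stack = [16], depth = 1
Step 2 ('push -5'): stack = [16, -5], depth = 2
Step 3 ('eq'): stack = [0], depth = 1
Step 4 ('dup'): stack = [0, 0], depth = 2
Step 5 ('rot'): needs 3 value(s) but depth is 2 — STACK UNDERFLOW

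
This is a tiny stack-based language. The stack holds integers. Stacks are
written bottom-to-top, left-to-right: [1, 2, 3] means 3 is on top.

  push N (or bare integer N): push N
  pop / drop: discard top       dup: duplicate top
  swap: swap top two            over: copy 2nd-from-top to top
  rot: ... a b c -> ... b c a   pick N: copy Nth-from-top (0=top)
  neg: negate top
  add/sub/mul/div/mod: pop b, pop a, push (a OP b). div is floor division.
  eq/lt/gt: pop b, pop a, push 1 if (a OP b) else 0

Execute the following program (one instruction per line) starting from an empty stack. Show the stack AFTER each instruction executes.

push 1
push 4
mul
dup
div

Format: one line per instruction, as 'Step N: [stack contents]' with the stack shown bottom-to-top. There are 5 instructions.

Step 1: [1]
Step 2: [1, 4]
Step 3: [4]
Step 4: [4, 4]
Step 5: [1]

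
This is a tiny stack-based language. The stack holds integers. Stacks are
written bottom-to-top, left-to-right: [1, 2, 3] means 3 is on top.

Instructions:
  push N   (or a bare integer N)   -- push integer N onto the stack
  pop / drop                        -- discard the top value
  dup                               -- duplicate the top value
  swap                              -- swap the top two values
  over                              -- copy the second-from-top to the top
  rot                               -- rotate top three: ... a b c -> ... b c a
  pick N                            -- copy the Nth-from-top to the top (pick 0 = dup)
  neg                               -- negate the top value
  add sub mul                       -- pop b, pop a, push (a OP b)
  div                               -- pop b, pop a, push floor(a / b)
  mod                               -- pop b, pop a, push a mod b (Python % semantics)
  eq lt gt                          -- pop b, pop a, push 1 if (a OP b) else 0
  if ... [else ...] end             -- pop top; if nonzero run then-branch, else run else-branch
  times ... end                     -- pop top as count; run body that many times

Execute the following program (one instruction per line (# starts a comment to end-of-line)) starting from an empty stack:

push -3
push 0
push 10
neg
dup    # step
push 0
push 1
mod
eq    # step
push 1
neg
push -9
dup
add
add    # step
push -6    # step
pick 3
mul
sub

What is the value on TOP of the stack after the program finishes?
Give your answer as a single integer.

Answer: -79

Derivation:
After 'push -3': [-3]
After 'push 0': [-3, 0]
After 'push 10': [-3, 0, 10]
After 'neg': [-3, 0, -10]
After 'dup': [-3, 0, -10, -10]
After 'push 0': [-3, 0, -10, -10, 0]
After 'push 1': [-3, 0, -10, -10, 0, 1]
After 'mod': [-3, 0, -10, -10, 0]
After 'eq': [-3, 0, -10, 0]
After 'push 1': [-3, 0, -10, 0, 1]
After 'neg': [-3, 0, -10, 0, -1]
After 'push -9': [-3, 0, -10, 0, -1, -9]
After 'dup': [-3, 0, -10, 0, -1, -9, -9]
After 'add': [-3, 0, -10, 0, -1, -18]
After 'add': [-3, 0, -10, 0, -19]
After 'push -6': [-3, 0, -10, 0, -19, -6]
After 'pick 3': [-3, 0, -10, 0, -19, -6, -10]
After 'mul': [-3, 0, -10, 0, -19, 60]
After 'sub': [-3, 0, -10, 0, -79]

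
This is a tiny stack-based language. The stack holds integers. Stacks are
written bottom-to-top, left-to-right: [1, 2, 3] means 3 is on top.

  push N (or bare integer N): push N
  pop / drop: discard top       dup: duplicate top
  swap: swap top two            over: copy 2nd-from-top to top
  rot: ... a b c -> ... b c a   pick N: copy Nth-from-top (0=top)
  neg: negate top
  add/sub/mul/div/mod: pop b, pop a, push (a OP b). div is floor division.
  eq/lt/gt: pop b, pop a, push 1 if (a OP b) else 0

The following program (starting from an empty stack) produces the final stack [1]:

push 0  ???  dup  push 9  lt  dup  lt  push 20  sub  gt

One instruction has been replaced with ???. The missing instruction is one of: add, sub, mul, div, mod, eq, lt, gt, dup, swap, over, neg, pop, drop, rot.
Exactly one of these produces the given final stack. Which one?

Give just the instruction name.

Answer: neg

Derivation:
Stack before ???: [0]
Stack after ???:  [0]
The instruction that transforms [0] -> [0] is: neg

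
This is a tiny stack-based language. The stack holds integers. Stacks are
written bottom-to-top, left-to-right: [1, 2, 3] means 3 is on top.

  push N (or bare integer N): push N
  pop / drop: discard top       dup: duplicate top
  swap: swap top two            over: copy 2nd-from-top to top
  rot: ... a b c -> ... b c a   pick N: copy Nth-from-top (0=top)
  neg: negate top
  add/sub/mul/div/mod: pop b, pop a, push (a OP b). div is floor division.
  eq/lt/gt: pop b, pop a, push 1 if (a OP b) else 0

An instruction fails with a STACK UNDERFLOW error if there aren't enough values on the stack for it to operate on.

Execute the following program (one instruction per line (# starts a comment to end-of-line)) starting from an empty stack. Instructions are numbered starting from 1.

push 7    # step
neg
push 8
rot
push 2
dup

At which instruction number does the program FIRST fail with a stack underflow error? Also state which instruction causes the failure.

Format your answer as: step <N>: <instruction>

Step 1 ('push 7'): stack = [7], depth = 1
Step 2 ('neg'): stack = [-7], depth = 1
Step 3 ('push 8'): stack = [-7, 8], depth = 2
Step 4 ('rot'): needs 3 value(s) but depth is 2 — STACK UNDERFLOW

Answer: step 4: rot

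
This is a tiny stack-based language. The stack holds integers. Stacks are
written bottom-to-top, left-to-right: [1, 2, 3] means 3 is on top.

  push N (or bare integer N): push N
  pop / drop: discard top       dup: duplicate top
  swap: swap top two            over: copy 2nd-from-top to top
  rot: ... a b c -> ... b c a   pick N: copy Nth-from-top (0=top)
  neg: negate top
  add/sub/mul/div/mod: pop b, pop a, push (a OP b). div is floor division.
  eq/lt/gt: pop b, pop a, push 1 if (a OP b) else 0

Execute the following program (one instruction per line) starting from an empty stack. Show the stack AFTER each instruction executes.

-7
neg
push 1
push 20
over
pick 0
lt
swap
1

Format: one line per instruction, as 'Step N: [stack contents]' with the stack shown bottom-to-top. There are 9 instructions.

Step 1: [-7]
Step 2: [7]
Step 3: [7, 1]
Step 4: [7, 1, 20]
Step 5: [7, 1, 20, 1]
Step 6: [7, 1, 20, 1, 1]
Step 7: [7, 1, 20, 0]
Step 8: [7, 1, 0, 20]
Step 9: [7, 1, 0, 20, 1]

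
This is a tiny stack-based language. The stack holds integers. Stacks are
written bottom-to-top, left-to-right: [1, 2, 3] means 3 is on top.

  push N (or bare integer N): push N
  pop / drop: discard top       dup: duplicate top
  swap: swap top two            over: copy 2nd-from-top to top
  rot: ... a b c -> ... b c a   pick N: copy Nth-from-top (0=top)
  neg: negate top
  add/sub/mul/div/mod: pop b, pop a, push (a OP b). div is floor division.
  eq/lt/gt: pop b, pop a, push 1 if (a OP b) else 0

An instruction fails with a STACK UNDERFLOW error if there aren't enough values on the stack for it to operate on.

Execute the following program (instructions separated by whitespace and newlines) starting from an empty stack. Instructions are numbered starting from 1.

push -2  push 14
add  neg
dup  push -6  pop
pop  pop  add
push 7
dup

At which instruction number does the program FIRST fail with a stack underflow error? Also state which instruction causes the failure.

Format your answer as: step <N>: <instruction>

Answer: step 10: add

Derivation:
Step 1 ('push -2'): stack = [-2], depth = 1
Step 2 ('push 14'): stack = [-2, 14], depth = 2
Step 3 ('add'): stack = [12], depth = 1
Step 4 ('neg'): stack = [-12], depth = 1
Step 5 ('dup'): stack = [-12, -12], depth = 2
Step 6 ('push -6'): stack = [-12, -12, -6], depth = 3
Step 7 ('pop'): stack = [-12, -12], depth = 2
Step 8 ('pop'): stack = [-12], depth = 1
Step 9 ('pop'): stack = [], depth = 0
Step 10 ('add'): needs 2 value(s) but depth is 0 — STACK UNDERFLOW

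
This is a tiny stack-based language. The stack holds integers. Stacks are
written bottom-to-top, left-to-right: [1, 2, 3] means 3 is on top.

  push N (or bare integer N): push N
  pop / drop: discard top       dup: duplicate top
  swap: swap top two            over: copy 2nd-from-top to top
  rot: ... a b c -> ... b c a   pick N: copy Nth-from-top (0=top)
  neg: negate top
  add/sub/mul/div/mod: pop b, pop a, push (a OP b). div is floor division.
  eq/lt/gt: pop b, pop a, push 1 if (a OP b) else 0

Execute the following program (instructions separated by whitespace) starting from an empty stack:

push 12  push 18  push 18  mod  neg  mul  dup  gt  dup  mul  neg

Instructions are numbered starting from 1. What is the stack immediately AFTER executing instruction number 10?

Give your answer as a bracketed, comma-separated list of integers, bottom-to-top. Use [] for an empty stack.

Step 1 ('push 12'): [12]
Step 2 ('push 18'): [12, 18]
Step 3 ('push 18'): [12, 18, 18]
Step 4 ('mod'): [12, 0]
Step 5 ('neg'): [12, 0]
Step 6 ('mul'): [0]
Step 7 ('dup'): [0, 0]
Step 8 ('gt'): [0]
Step 9 ('dup'): [0, 0]
Step 10 ('mul'): [0]

Answer: [0]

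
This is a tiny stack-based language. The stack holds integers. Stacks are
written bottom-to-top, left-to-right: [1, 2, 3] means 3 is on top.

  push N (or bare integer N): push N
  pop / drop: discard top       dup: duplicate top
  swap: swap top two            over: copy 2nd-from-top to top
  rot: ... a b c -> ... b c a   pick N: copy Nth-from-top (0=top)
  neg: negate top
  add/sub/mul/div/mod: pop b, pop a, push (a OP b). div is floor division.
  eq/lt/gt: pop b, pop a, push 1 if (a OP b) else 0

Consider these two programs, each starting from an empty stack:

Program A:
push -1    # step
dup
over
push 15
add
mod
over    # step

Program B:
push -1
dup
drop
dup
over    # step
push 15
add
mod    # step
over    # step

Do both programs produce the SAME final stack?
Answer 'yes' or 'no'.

Answer: yes

Derivation:
Program A trace:
  After 'push -1': [-1]
  After 'dup': [-1, -1]
  After 'over': [-1, -1, -1]
  After 'push 15': [-1, -1, -1, 15]
  After 'add': [-1, -1, 14]
  After 'mod': [-1, 13]
  After 'over': [-1, 13, -1]
Program A final stack: [-1, 13, -1]

Program B trace:
  After 'push -1': [-1]
  After 'dup': [-1, -1]
  After 'drop': [-1]
  After 'dup': [-1, -1]
  After 'over': [-1, -1, -1]
  After 'push 15': [-1, -1, -1, 15]
  After 'add': [-1, -1, 14]
  After 'mod': [-1, 13]
  After 'over': [-1, 13, -1]
Program B final stack: [-1, 13, -1]
Same: yes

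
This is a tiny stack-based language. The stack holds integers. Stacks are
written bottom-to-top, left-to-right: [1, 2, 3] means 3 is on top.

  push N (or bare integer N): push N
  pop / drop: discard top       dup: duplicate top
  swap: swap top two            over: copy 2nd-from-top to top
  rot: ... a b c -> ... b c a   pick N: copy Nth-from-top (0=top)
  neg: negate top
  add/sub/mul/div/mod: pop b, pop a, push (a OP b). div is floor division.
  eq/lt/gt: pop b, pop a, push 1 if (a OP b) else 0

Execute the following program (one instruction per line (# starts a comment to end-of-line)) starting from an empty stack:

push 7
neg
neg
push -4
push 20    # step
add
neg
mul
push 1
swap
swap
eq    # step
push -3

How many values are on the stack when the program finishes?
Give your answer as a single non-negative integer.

After 'push 7': stack = [7] (depth 1)
After 'neg': stack = [-7] (depth 1)
After 'neg': stack = [7] (depth 1)
After 'push -4': stack = [7, -4] (depth 2)
After 'push 20': stack = [7, -4, 20] (depth 3)
After 'add': stack = [7, 16] (depth 2)
After 'neg': stack = [7, -16] (depth 2)
After 'mul': stack = [-112] (depth 1)
After 'push 1': stack = [-112, 1] (depth 2)
After 'swap': stack = [1, -112] (depth 2)
After 'swap': stack = [-112, 1] (depth 2)
After 'eq': stack = [0] (depth 1)
After 'push -3': stack = [0, -3] (depth 2)

Answer: 2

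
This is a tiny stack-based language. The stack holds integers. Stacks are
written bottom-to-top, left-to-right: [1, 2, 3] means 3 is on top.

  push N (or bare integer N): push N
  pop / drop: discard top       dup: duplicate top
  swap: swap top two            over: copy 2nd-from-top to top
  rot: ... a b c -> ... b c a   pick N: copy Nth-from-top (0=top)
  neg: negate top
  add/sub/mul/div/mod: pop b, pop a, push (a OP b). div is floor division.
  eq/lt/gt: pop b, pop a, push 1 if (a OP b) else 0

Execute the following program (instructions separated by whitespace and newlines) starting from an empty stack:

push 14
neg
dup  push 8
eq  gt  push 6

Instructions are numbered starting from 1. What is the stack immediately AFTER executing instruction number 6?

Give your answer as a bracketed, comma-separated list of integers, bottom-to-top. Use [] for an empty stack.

Answer: [0]

Derivation:
Step 1 ('push 14'): [14]
Step 2 ('neg'): [-14]
Step 3 ('dup'): [-14, -14]
Step 4 ('push 8'): [-14, -14, 8]
Step 5 ('eq'): [-14, 0]
Step 6 ('gt'): [0]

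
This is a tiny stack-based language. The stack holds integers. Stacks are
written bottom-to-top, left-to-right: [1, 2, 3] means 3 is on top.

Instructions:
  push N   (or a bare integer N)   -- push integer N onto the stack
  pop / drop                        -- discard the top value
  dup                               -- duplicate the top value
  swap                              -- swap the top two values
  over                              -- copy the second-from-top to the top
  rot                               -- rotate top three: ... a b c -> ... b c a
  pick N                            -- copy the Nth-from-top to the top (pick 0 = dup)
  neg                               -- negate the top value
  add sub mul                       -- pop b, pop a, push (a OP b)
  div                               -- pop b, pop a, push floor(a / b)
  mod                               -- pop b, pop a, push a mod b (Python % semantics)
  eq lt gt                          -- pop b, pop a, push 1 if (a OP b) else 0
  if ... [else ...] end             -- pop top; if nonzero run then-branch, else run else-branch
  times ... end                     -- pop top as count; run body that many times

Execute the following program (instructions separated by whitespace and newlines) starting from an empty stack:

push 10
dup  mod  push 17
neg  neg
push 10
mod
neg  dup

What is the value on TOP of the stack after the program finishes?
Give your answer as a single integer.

Answer: -7

Derivation:
After 'push 10': [10]
After 'dup': [10, 10]
After 'mod': [0]
After 'push 17': [0, 17]
After 'neg': [0, -17]
After 'neg': [0, 17]
After 'push 10': [0, 17, 10]
After 'mod': [0, 7]
After 'neg': [0, -7]
After 'dup': [0, -7, -7]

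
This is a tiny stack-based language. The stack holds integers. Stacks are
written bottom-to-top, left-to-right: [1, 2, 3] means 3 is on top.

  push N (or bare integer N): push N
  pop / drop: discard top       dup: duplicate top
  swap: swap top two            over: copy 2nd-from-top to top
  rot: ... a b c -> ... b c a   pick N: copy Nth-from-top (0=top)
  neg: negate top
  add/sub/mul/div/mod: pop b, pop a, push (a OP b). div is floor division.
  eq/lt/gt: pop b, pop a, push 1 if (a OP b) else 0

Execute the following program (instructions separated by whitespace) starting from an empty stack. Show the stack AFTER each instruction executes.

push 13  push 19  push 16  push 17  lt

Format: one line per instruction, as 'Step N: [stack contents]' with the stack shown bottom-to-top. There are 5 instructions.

Step 1: [13]
Step 2: [13, 19]
Step 3: [13, 19, 16]
Step 4: [13, 19, 16, 17]
Step 5: [13, 19, 1]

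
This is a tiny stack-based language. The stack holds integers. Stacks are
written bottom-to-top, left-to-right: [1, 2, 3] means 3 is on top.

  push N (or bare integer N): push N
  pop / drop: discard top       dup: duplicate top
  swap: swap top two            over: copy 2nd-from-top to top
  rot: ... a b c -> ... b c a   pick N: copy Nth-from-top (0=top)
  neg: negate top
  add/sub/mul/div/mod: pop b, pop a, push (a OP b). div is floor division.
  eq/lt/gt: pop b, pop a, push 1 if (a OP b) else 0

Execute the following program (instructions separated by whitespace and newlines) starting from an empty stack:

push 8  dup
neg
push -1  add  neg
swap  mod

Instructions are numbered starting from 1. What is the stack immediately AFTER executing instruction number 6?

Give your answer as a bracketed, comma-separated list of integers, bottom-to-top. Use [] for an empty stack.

Step 1 ('push 8'): [8]
Step 2 ('dup'): [8, 8]
Step 3 ('neg'): [8, -8]
Step 4 ('push -1'): [8, -8, -1]
Step 5 ('add'): [8, -9]
Step 6 ('neg'): [8, 9]

Answer: [8, 9]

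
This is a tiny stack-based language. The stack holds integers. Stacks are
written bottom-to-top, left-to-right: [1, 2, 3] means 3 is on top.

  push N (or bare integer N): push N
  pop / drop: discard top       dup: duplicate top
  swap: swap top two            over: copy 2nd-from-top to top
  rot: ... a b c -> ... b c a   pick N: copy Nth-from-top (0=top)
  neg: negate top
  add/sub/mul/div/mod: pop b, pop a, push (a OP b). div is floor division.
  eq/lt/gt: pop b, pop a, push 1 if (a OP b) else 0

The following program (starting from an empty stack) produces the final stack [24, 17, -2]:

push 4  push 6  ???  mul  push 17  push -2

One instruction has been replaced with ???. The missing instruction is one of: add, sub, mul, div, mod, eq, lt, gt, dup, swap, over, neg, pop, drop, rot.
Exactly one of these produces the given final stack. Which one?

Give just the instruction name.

Answer: swap

Derivation:
Stack before ???: [4, 6]
Stack after ???:  [6, 4]
The instruction that transforms [4, 6] -> [6, 4] is: swap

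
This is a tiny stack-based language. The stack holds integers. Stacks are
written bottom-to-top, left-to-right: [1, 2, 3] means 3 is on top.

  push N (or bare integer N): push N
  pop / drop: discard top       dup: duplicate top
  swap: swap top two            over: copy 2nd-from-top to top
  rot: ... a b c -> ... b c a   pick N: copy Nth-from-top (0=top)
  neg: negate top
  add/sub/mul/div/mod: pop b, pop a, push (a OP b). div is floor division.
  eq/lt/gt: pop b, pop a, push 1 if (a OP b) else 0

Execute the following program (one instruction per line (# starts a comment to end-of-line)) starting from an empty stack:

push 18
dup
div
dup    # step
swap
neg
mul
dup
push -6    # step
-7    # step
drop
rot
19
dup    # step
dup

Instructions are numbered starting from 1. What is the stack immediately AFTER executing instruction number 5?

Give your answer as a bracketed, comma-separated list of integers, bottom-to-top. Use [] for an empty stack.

Step 1 ('push 18'): [18]
Step 2 ('dup'): [18, 18]
Step 3 ('div'): [1]
Step 4 ('dup'): [1, 1]
Step 5 ('swap'): [1, 1]

Answer: [1, 1]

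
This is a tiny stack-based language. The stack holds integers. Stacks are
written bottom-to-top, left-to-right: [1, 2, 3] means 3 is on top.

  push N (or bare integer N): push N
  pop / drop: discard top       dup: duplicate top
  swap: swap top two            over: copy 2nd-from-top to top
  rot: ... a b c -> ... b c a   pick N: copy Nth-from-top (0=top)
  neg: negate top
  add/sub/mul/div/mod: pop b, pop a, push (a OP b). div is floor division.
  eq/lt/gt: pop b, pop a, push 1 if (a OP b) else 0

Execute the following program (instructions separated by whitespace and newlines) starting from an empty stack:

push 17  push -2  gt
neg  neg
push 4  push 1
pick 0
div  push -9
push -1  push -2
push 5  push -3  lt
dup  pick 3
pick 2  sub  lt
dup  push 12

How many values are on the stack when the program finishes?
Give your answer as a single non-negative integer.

Answer: 10

Derivation:
After 'push 17': stack = [17] (depth 1)
After 'push -2': stack = [17, -2] (depth 2)
After 'gt': stack = [1] (depth 1)
After 'neg': stack = [-1] (depth 1)
After 'neg': stack = [1] (depth 1)
After 'push 4': stack = [1, 4] (depth 2)
After 'push 1': stack = [1, 4, 1] (depth 3)
After 'pick 0': stack = [1, 4, 1, 1] (depth 4)
After 'div': stack = [1, 4, 1] (depth 3)
After 'push -9': stack = [1, 4, 1, -9] (depth 4)
  ...
After 'push 5': stack = [1, 4, 1, -9, -1, -2, 5] (depth 7)
After 'push -3': stack = [1, 4, 1, -9, -1, -2, 5, -3] (depth 8)
After 'lt': stack = [1, 4, 1, -9, -1, -2, 0] (depth 7)
After 'dup': stack = [1, 4, 1, -9, -1, -2, 0, 0] (depth 8)
After 'pick 3': stack = [1, 4, 1, -9, -1, -2, 0, 0, -1] (depth 9)
After 'pick 2': stack = [1, 4, 1, -9, -1, -2, 0, 0, -1, 0] (depth 10)
After 'sub': stack = [1, 4, 1, -9, -1, -2, 0, 0, -1] (depth 9)
After 'lt': stack = [1, 4, 1, -9, -1, -2, 0, 0] (depth 8)
After 'dup': stack = [1, 4, 1, -9, -1, -2, 0, 0, 0] (depth 9)
After 'push 12': stack = [1, 4, 1, -9, -1, -2, 0, 0, 0, 12] (depth 10)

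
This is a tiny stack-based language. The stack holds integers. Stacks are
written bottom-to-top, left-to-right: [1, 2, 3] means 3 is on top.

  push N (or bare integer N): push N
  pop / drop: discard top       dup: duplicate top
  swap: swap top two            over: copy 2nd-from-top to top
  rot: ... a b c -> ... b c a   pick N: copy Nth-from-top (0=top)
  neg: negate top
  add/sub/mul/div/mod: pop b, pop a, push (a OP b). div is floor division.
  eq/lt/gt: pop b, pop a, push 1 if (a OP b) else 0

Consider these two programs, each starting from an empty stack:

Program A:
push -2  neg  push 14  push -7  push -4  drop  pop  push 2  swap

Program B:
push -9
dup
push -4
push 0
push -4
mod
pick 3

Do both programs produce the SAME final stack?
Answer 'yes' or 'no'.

Program A trace:
  After 'push -2': [-2]
  After 'neg': [2]
  After 'push 14': [2, 14]
  After 'push -7': [2, 14, -7]
  After 'push -4': [2, 14, -7, -4]
  After 'drop': [2, 14, -7]
  After 'pop': [2, 14]
  After 'push 2': [2, 14, 2]
  After 'swap': [2, 2, 14]
Program A final stack: [2, 2, 14]

Program B trace:
  After 'push -9': [-9]
  After 'dup': [-9, -9]
  After 'push -4': [-9, -9, -4]
  After 'push 0': [-9, -9, -4, 0]
  After 'push -4': [-9, -9, -4, 0, -4]
  After 'mod': [-9, -9, -4, 0]
  After 'pick 3': [-9, -9, -4, 0, -9]
Program B final stack: [-9, -9, -4, 0, -9]
Same: no

Answer: no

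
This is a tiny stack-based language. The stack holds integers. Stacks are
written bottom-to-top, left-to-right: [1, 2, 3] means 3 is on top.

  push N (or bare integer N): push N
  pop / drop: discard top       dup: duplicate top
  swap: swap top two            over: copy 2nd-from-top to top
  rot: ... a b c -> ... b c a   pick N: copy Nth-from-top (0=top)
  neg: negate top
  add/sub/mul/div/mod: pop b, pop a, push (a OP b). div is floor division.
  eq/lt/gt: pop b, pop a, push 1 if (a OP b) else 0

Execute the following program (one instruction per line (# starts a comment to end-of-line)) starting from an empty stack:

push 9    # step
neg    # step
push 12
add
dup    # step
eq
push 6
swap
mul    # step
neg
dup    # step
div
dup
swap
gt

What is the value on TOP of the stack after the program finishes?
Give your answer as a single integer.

After 'push 9': [9]
After 'neg': [-9]
After 'push 12': [-9, 12]
After 'add': [3]
After 'dup': [3, 3]
After 'eq': [1]
After 'push 6': [1, 6]
After 'swap': [6, 1]
After 'mul': [6]
After 'neg': [-6]
After 'dup': [-6, -6]
After 'div': [1]
After 'dup': [1, 1]
After 'swap': [1, 1]
After 'gt': [0]

Answer: 0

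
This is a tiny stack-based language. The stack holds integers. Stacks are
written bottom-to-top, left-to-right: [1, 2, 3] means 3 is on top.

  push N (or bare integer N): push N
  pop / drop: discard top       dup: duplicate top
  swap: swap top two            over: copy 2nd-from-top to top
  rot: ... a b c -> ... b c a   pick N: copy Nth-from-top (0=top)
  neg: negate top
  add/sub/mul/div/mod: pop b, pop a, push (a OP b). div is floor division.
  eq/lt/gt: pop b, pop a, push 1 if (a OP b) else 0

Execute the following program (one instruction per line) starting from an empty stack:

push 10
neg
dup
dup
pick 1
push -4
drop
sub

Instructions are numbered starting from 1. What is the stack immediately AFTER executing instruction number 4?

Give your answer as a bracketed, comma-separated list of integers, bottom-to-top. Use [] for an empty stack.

Answer: [-10, -10, -10]

Derivation:
Step 1 ('push 10'): [10]
Step 2 ('neg'): [-10]
Step 3 ('dup'): [-10, -10]
Step 4 ('dup'): [-10, -10, -10]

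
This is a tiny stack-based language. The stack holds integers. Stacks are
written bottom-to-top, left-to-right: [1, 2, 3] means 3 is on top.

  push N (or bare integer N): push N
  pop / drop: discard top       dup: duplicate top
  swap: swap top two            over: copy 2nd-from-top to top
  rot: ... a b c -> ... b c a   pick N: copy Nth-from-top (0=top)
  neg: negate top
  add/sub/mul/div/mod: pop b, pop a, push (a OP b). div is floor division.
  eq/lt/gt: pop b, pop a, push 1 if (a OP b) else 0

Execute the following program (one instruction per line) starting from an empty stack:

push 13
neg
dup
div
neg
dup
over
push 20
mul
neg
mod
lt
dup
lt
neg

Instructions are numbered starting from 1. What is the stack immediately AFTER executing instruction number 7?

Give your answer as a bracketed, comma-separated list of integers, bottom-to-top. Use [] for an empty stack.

Answer: [-1, -1, -1]

Derivation:
Step 1 ('push 13'): [13]
Step 2 ('neg'): [-13]
Step 3 ('dup'): [-13, -13]
Step 4 ('div'): [1]
Step 5 ('neg'): [-1]
Step 6 ('dup'): [-1, -1]
Step 7 ('over'): [-1, -1, -1]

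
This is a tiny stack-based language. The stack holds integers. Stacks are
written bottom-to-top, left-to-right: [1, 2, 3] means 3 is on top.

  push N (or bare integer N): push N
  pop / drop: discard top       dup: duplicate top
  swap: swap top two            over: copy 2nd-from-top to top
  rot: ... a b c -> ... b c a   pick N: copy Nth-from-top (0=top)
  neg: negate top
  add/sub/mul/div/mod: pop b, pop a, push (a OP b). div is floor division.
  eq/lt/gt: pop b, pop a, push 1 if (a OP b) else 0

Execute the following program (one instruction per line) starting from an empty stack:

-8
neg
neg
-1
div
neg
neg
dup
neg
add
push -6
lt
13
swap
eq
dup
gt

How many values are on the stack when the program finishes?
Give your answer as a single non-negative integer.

After 'push -8': stack = [-8] (depth 1)
After 'neg': stack = [8] (depth 1)
After 'neg': stack = [-8] (depth 1)
After 'push -1': stack = [-8, -1] (depth 2)
After 'div': stack = [8] (depth 1)
After 'neg': stack = [-8] (depth 1)
After 'neg': stack = [8] (depth 1)
After 'dup': stack = [8, 8] (depth 2)
After 'neg': stack = [8, -8] (depth 2)
After 'add': stack = [0] (depth 1)
After 'push -6': stack = [0, -6] (depth 2)
After 'lt': stack = [0] (depth 1)
After 'push 13': stack = [0, 13] (depth 2)
After 'swap': stack = [13, 0] (depth 2)
After 'eq': stack = [0] (depth 1)
After 'dup': stack = [0, 0] (depth 2)
After 'gt': stack = [0] (depth 1)

Answer: 1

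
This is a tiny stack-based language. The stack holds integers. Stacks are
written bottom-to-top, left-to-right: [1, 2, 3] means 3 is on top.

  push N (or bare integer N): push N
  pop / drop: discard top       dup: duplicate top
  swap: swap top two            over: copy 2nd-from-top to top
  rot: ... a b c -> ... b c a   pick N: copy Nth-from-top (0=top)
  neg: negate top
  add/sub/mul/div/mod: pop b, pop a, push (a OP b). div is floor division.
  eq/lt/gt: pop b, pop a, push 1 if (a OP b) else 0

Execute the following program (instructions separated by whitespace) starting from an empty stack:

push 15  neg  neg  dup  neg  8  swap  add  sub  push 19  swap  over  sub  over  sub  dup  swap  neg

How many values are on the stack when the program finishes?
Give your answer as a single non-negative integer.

Answer: 3

Derivation:
After 'push 15': stack = [15] (depth 1)
After 'neg': stack = [-15] (depth 1)
After 'neg': stack = [15] (depth 1)
After 'dup': stack = [15, 15] (depth 2)
After 'neg': stack = [15, -15] (depth 2)
After 'push 8': stack = [15, -15, 8] (depth 3)
After 'swap': stack = [15, 8, -15] (depth 3)
After 'add': stack = [15, -7] (depth 2)
After 'sub': stack = [22] (depth 1)
After 'push 19': stack = [22, 19] (depth 2)
After 'swap': stack = [19, 22] (depth 2)
After 'over': stack = [19, 22, 19] (depth 3)
After 'sub': stack = [19, 3] (depth 2)
After 'over': stack = [19, 3, 19] (depth 3)
After 'sub': stack = [19, -16] (depth 2)
After 'dup': stack = [19, -16, -16] (depth 3)
After 'swap': stack = [19, -16, -16] (depth 3)
After 'neg': stack = [19, -16, 16] (depth 3)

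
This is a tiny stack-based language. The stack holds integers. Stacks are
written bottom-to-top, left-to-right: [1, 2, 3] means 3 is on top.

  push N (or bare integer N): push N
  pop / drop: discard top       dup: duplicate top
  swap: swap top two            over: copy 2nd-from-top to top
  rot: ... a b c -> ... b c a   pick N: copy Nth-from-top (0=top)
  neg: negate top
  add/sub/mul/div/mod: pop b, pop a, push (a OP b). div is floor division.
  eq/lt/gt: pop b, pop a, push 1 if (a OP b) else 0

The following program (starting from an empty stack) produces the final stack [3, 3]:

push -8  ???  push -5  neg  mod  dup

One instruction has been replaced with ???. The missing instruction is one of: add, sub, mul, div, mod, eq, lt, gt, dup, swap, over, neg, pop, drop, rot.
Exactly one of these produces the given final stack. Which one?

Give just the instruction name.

Answer: neg

Derivation:
Stack before ???: [-8]
Stack after ???:  [8]
The instruction that transforms [-8] -> [8] is: neg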